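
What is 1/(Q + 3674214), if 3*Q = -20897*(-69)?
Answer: 1/4154845 ≈ 2.4068e-7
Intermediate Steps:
Q = 480631 (Q = (-20897*(-69))/3 = (1/3)*1441893 = 480631)
1/(Q + 3674214) = 1/(480631 + 3674214) = 1/4154845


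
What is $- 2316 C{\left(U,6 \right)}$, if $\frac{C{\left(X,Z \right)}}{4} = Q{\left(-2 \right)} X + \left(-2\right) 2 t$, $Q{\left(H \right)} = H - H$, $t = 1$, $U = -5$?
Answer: $37056$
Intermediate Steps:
$Q{\left(H \right)} = 0$
$C{\left(X,Z \right)} = -16$ ($C{\left(X,Z \right)} = 4 \left(0 X + \left(-2\right) 2 \cdot 1\right) = 4 \left(0 - 4\right) = 4 \left(-4\right) = -16$)
$- 2316 C{\left(U,6 \right)} = \left(-2316\right) \left(-16\right) = 37056$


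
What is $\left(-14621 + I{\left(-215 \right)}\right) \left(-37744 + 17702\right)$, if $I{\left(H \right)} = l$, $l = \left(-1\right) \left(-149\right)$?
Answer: $290047824$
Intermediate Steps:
$l = 149$
$I{\left(H \right)} = 149$
$\left(-14621 + I{\left(-215 \right)}\right) \left(-37744 + 17702\right) = \left(-14621 + 149\right) \left(-37744 + 17702\right) = \left(-14472\right) \left(-20042\right) = 290047824$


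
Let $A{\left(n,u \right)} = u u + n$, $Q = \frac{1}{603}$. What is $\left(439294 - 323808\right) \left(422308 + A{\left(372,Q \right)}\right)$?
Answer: $\frac{17749072456445806}{363609} \approx 4.8814 \cdot 10^{10}$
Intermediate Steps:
$Q = \frac{1}{603} \approx 0.0016584$
$A{\left(n,u \right)} = n + u^{2}$ ($A{\left(n,u \right)} = u^{2} + n = n + u^{2}$)
$\left(439294 - 323808\right) \left(422308 + A{\left(372,Q \right)}\right) = \left(439294 - 323808\right) \left(422308 + \left(372 + \left(\frac{1}{603}\right)^{2}\right)\right) = 115486 \left(422308 + \left(372 + \frac{1}{363609}\right)\right) = 115486 \left(422308 + \frac{135262549}{363609}\right) = 115486 \cdot \frac{153690252121}{363609} = \frac{17749072456445806}{363609}$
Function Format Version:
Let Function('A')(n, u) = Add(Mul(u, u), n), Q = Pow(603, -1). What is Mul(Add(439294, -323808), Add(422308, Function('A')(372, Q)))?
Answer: Rational(17749072456445806, 363609) ≈ 4.8814e+10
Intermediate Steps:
Q = Rational(1, 603) ≈ 0.0016584
Function('A')(n, u) = Add(n, Pow(u, 2)) (Function('A')(n, u) = Add(Pow(u, 2), n) = Add(n, Pow(u, 2)))
Mul(Add(439294, -323808), Add(422308, Function('A')(372, Q))) = Mul(Add(439294, -323808), Add(422308, Add(372, Pow(Rational(1, 603), 2)))) = Mul(115486, Add(422308, Add(372, Rational(1, 363609)))) = Mul(115486, Add(422308, Rational(135262549, 363609))) = Mul(115486, Rational(153690252121, 363609)) = Rational(17749072456445806, 363609)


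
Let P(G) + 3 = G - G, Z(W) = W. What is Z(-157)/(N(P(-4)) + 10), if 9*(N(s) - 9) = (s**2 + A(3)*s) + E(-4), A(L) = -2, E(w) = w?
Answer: -1413/182 ≈ -7.7637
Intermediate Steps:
P(G) = -3 (P(G) = -3 + (G - G) = -3 + 0 = -3)
N(s) = 77/9 - 2*s/9 + s**2/9 (N(s) = 9 + ((s**2 - 2*s) - 4)/9 = 9 + (-4 + s**2 - 2*s)/9 = 9 + (-4/9 - 2*s/9 + s**2/9) = 77/9 - 2*s/9 + s**2/9)
Z(-157)/(N(P(-4)) + 10) = -157/((77/9 - 2/9*(-3) + (1/9)*(-3)**2) + 10) = -157/((77/9 + 2/3 + (1/9)*9) + 10) = -157/((77/9 + 2/3 + 1) + 10) = -157/(92/9 + 10) = -157/182/9 = -157*9/182 = -1413/182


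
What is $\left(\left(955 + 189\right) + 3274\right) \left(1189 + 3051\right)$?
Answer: $18732320$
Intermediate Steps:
$\left(\left(955 + 189\right) + 3274\right) \left(1189 + 3051\right) = \left(1144 + 3274\right) 4240 = 4418 \cdot 4240 = 18732320$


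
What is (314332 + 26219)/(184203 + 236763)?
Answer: 37839/46774 ≈ 0.80898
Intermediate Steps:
(314332 + 26219)/(184203 + 236763) = 340551/420966 = 340551*(1/420966) = 37839/46774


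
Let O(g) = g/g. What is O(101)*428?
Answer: 428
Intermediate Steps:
O(g) = 1
O(101)*428 = 1*428 = 428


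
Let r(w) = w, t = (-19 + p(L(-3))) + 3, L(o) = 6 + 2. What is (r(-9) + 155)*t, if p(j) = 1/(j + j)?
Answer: -18615/8 ≈ -2326.9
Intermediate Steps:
L(o) = 8
p(j) = 1/(2*j)
t = -255/16 (t = (-19 + (1/2)/8) + 3 = (-19 + (1/2)*(1/8)) + 3 = (-19 + 1/16) + 3 = -303/16 + 3 = -255/16 ≈ -15.938)
(r(-9) + 155)*t = (-9 + 155)*(-255/16) = 146*(-255/16) = -18615/8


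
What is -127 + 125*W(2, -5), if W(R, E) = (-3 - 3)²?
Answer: 4373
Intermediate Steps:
W(R, E) = 36 (W(R, E) = (-6)² = 36)
-127 + 125*W(2, -5) = -127 + 125*36 = -127 + 4500 = 4373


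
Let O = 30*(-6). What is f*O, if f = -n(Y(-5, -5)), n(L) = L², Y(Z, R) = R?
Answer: 4500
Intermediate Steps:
O = -180
f = -25 (f = -1*(-5)² = -1*25 = -25)
f*O = -25*(-180) = 4500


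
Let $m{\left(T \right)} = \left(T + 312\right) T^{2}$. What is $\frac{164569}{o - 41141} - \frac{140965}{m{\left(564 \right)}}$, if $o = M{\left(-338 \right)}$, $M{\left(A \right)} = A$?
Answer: $- \frac{45863343873859}{11558210289984} \approx -3.968$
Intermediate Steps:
$o = -338$
$m{\left(T \right)} = T^{2} \left(312 + T\right)$ ($m{\left(T \right)} = \left(312 + T\right) T^{2} = T^{2} \left(312 + T\right)$)
$\frac{164569}{o - 41141} - \frac{140965}{m{\left(564 \right)}} = \frac{164569}{-338 - 41141} - \frac{140965}{564^{2} \left(312 + 564\right)} = \frac{164569}{-338 - 41141} - \frac{140965}{318096 \cdot 876} = \frac{164569}{-41479} - \frac{140965}{278652096} = 164569 \left(- \frac{1}{41479}\right) - \frac{140965}{278652096} = - \frac{164569}{41479} - \frac{140965}{278652096} = - \frac{45863343873859}{11558210289984}$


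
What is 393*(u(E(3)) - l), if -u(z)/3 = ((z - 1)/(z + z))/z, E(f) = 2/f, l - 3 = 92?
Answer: -295143/8 ≈ -36893.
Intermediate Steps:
l = 95 (l = 3 + 92 = 95)
u(z) = -3*(-1 + z)/(2*z²) (u(z) = -3*(z - 1)/(z + z)/z = -3*(-1 + z)/((2*z))/z = -3*(-1 + z)*(1/(2*z))/z = -3*(-1 + z)/(2*z)/z = -3*(-1 + z)/(2*z²))
393*(u(E(3)) - l) = 393*(3*(1 - 2/3)/(2*(2/3)²) - 1*95) = 393*(3*(1 - 2/3)/(2*(2*(⅓))²) - 95) = 393*(3*(1 - 1*⅔)/(2*(⅔)²) - 95) = 393*((3/2)*(9/4)*(1 - ⅔) - 95) = 393*((3/2)*(9/4)*(⅓) - 95) = 393*(9/8 - 95) = 393*(-751/8) = -295143/8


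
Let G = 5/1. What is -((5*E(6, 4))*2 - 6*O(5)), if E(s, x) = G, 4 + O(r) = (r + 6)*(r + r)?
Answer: 586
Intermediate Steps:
G = 5 (G = 5*1 = 5)
O(r) = -4 + 2*r*(6 + r) (O(r) = -4 + (r + 6)*(r + r) = -4 + (6 + r)*(2*r) = -4 + 2*r*(6 + r))
E(s, x) = 5
-((5*E(6, 4))*2 - 6*O(5)) = -((5*5)*2 - 6*(-4 + 2*5² + 12*5)) = -(25*2 - 6*(-4 + 2*25 + 60)) = -(50 - 6*(-4 + 50 + 60)) = -(50 - 6*106) = -(50 - 636) = -1*(-586) = 586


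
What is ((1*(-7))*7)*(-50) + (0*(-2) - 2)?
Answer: 2448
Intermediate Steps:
((1*(-7))*7)*(-50) + (0*(-2) - 2) = -7*7*(-50) + (0 - 2) = -49*(-50) - 2 = 2450 - 2 = 2448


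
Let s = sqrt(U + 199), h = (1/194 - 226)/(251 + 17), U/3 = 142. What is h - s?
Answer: -1343643/51992 ≈ -25.843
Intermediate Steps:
U = 426 (U = 3*142 = 426)
h = -43843/51992 (h = (1/194 - 226)/268 = -43843/194*1/268 = -43843/51992 ≈ -0.84326)
s = 25 (s = sqrt(426 + 199) = sqrt(625) = 25)
h - s = -43843/51992 - 1*25 = -43843/51992 - 25 = -1343643/51992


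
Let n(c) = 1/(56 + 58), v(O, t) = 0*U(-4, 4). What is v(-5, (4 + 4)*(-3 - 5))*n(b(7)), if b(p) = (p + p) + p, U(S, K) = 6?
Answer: 0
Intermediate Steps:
v(O, t) = 0 (v(O, t) = 0*6 = 0)
b(p) = 3*p (b(p) = 2*p + p = 3*p)
n(c) = 1/114
v(-5, (4 + 4)*(-3 - 5))*n(b(7)) = 0*(1/114) = 0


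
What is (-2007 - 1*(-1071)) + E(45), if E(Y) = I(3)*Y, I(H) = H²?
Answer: -531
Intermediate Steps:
E(Y) = 9*Y (E(Y) = 3²*Y = 9*Y)
(-2007 - 1*(-1071)) + E(45) = (-2007 - 1*(-1071)) + 9*45 = (-2007 + 1071) + 405 = -936 + 405 = -531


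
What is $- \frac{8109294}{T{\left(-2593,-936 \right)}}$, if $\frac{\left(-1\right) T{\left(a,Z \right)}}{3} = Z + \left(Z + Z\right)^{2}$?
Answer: $\frac{1351549}{1751724} \approx 0.77155$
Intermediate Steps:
$T{\left(a,Z \right)} = - 12 Z^{2} - 3 Z$ ($T{\left(a,Z \right)} = - 3 \left(Z + \left(Z + Z\right)^{2}\right) = - 3 \left(Z + \left(2 Z\right)^{2}\right) = - 3 \left(Z + 4 Z^{2}\right) = - 12 Z^{2} - 3 Z$)
$- \frac{8109294}{T{\left(-2593,-936 \right)}} = - \frac{8109294}{\left(-3\right) \left(-936\right) \left(1 + 4 \left(-936\right)\right)} = - \frac{8109294}{\left(-3\right) \left(-936\right) \left(1 - 3744\right)} = - \frac{8109294}{\left(-3\right) \left(-936\right) \left(-3743\right)} = - \frac{8109294}{-10510344} = \left(-8109294\right) \left(- \frac{1}{10510344}\right) = \frac{1351549}{1751724}$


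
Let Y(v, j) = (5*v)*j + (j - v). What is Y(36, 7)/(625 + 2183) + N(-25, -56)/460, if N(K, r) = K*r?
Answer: 224873/64584 ≈ 3.4819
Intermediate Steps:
Y(v, j) = j - v + 5*j*v (Y(v, j) = 5*j*v + (j - v) = j - v + 5*j*v)
Y(36, 7)/(625 + 2183) + N(-25, -56)/460 = (7 - 1*36 + 5*7*36)/(625 + 2183) - 25*(-56)/460 = (7 - 36 + 1260)/2808 + 1400*(1/460) = 1231*(1/2808) + 70/23 = 1231/2808 + 70/23 = 224873/64584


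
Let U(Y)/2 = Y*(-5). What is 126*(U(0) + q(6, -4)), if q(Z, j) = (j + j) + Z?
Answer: -252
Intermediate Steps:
U(Y) = -10*Y (U(Y) = 2*(Y*(-5)) = 2*(-5*Y) = -10*Y)
q(Z, j) = Z + 2*j (q(Z, j) = 2*j + Z = Z + 2*j)
126*(U(0) + q(6, -4)) = 126*(-10*0 + (6 + 2*(-4))) = 126*(0 + (6 - 8)) = 126*(0 - 2) = 126*(-2) = -252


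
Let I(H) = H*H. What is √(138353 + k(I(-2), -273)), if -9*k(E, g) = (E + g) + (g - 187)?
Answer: √138434 ≈ 372.07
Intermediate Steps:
I(H) = H²
k(E, g) = 187/9 - 2*g/9 - E/9 (k(E, g) = -((E + g) + (g - 187))/9 = -((E + g) + (-187 + g))/9 = -(-187 + E + 2*g)/9 = 187/9 - 2*g/9 - E/9)
√(138353 + k(I(-2), -273)) = √(138353 + (187/9 - 2/9*(-273) - ⅑*(-2)²)) = √(138353 + (187/9 + 182/3 - ⅑*4)) = √(138353 + (187/9 + 182/3 - 4/9)) = √(138353 + 81) = √138434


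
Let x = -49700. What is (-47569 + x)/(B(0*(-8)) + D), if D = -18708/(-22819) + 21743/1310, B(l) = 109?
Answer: -2907651517410/3778986007 ≈ -769.43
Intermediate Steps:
D = 520660997/29892890 (D = -18708*(-1/22819) + 21743*(1/1310) = 18708/22819 + 21743/1310 = 520660997/29892890 ≈ 17.418)
(-47569 + x)/(B(0*(-8)) + D) = (-47569 - 49700)/(109 + 520660997/29892890) = -97269/3778986007/29892890 = -97269*29892890/3778986007 = -2907651517410/3778986007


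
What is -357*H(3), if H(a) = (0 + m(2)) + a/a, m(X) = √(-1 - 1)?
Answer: -357 - 357*I*√2 ≈ -357.0 - 504.87*I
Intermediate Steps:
m(X) = I*√2 (m(X) = √(-2) = I*√2)
H(a) = 1 + I*√2 (H(a) = (0 + I*√2) + a/a = I*√2 + 1 = 1 + I*√2)
-357*H(3) = -357*(1 + I*√2) = -357 - 357*I*√2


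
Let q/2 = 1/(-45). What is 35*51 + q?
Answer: 80323/45 ≈ 1785.0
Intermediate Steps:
q = -2/45 (q = 2/(-45) = 2*(-1/45) = -2/45 ≈ -0.044444)
35*51 + q = 35*51 - 2/45 = 1785 - 2/45 = 80323/45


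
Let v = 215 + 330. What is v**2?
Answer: 297025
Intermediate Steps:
v = 545
v**2 = 545**2 = 297025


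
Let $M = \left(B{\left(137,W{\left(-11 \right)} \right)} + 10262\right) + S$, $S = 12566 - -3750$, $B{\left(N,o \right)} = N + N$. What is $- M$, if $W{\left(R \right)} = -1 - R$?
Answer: $-26852$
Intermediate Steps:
$B{\left(N,o \right)} = 2 N$
$S = 16316$ ($S = 12566 + 3750 = 16316$)
$M = 26852$ ($M = \left(2 \cdot 137 + 10262\right) + 16316 = \left(274 + 10262\right) + 16316 = 10536 + 16316 = 26852$)
$- M = \left(-1\right) 26852 = -26852$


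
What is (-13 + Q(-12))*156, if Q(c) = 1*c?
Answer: -3900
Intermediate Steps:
Q(c) = c
(-13 + Q(-12))*156 = (-13 - 12)*156 = -25*156 = -3900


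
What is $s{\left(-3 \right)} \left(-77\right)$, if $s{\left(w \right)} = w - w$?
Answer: $0$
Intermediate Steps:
$s{\left(w \right)} = 0$
$s{\left(-3 \right)} \left(-77\right) = 0 \left(-77\right) = 0$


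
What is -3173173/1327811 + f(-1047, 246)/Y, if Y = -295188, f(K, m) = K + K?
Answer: -155650359215/65325645578 ≈ -2.3827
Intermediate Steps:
f(K, m) = 2*K
-3173173/1327811 + f(-1047, 246)/Y = -3173173/1327811 + (2*(-1047))/(-295188) = -3173173*1/1327811 - 2094*(-1/295188) = -3173173/1327811 + 349/49198 = -155650359215/65325645578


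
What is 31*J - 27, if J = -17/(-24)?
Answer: -121/24 ≈ -5.0417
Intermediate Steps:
J = 17/24 (J = -17*(-1/24) = 17/24 ≈ 0.70833)
31*J - 27 = 31*(17/24) - 27 = 527/24 - 27 = -121/24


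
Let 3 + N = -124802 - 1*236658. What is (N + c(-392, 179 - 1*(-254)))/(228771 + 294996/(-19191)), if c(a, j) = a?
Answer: -462957287/292669951 ≈ -1.5818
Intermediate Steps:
N = -361463 (N = -3 + (-124802 - 1*236658) = -3 + (-124802 - 236658) = -3 - 361460 = -361463)
(N + c(-392, 179 - 1*(-254)))/(228771 + 294996/(-19191)) = (-361463 - 392)/(228771 + 294996/(-19191)) = -361855/(228771 + 294996*(-1/19191)) = -361855/(228771 - 98332/6397) = -361855/1463349755/6397 = -361855*6397/1463349755 = -462957287/292669951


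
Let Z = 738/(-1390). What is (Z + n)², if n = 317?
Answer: 48376242916/483025 ≈ 1.0015e+5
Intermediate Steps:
Z = -369/695 (Z = 738*(-1/1390) = -369/695 ≈ -0.53094)
(Z + n)² = (-369/695 + 317)² = (219946/695)² = 48376242916/483025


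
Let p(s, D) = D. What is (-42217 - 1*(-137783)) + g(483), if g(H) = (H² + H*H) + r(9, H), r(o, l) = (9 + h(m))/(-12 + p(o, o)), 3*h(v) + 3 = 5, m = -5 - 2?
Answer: 5059267/9 ≈ 5.6214e+5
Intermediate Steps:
m = -7
h(v) = ⅔ (h(v) = -1 + (⅓)*5 = -1 + 5/3 = ⅔)
r(o, l) = 29/(3*(-12 + o)) (r(o, l) = (9 + ⅔)/(-12 + o) = 29/(3*(-12 + o)))
g(H) = -29/9 + 2*H² (g(H) = (H² + H*H) + 29/(3*(-12 + 9)) = (H² + H²) + (29/3)/(-3) = 2*H² + (29/3)*(-⅓) = 2*H² - 29/9 = -29/9 + 2*H²)
(-42217 - 1*(-137783)) + g(483) = (-42217 - 1*(-137783)) + (-29/9 + 2*483²) = (-42217 + 137783) + (-29/9 + 2*233289) = 95566 + (-29/9 + 466578) = 95566 + 4199173/9 = 5059267/9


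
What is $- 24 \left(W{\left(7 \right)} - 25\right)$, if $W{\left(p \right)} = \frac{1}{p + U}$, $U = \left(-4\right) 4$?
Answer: $\frac{1808}{3} \approx 602.67$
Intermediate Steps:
$U = -16$
$W{\left(p \right)} = \frac{1}{-16 + p}$ ($W{\left(p \right)} = \frac{1}{p - 16} = \frac{1}{-16 + p}$)
$- 24 \left(W{\left(7 \right)} - 25\right) = - 24 \left(\frac{1}{-16 + 7} - 25\right) = - 24 \left(\frac{1}{-9} - 25\right) = - 24 \left(- \frac{1}{9} - 25\right) = \left(-24\right) \left(- \frac{226}{9}\right) = \frac{1808}{3}$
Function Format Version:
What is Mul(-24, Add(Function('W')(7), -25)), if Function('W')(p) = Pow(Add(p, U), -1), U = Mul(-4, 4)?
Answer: Rational(1808, 3) ≈ 602.67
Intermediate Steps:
U = -16
Function('W')(p) = Pow(Add(-16, p), -1) (Function('W')(p) = Pow(Add(p, -16), -1) = Pow(Add(-16, p), -1))
Mul(-24, Add(Function('W')(7), -25)) = Mul(-24, Add(Pow(Add(-16, 7), -1), -25)) = Mul(-24, Add(Pow(-9, -1), -25)) = Mul(-24, Add(Rational(-1, 9), -25)) = Mul(-24, Rational(-226, 9)) = Rational(1808, 3)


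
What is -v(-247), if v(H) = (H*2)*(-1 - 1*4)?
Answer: -2470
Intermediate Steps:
v(H) = -10*H (v(H) = (2*H)*(-1 - 4) = (2*H)*(-5) = -10*H)
-v(-247) = -(-10)*(-247) = -1*2470 = -2470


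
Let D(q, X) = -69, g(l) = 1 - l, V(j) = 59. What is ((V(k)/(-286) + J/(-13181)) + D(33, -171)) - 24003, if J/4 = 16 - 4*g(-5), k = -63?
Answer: -90746575679/3769766 ≈ -24072.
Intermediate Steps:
J = -32 (J = 4*(16 - 4*(1 - 1*(-5))) = 4*(16 - 4*(1 + 5)) = 4*(16 - 4*6) = 4*(16 - 24) = 4*(-8) = -32)
((V(k)/(-286) + J/(-13181)) + D(33, -171)) - 24003 = ((59/(-286) - 32/(-13181)) - 69) - 24003 = ((59*(-1/286) - 32*(-1/13181)) - 69) - 24003 = ((-59/286 + 32/13181) - 69) - 24003 = (-768527/3769766 - 69) - 24003 = -260882381/3769766 - 24003 = -90746575679/3769766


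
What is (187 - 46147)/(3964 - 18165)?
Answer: 45960/14201 ≈ 3.2364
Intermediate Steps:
(187 - 46147)/(3964 - 18165) = -45960/(-14201) = -45960*(-1/14201) = 45960/14201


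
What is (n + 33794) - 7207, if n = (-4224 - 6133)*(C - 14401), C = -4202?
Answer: 192697858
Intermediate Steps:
n = 192671271 (n = (-4224 - 6133)*(-4202 - 14401) = -10357*(-18603) = 192671271)
(n + 33794) - 7207 = (192671271 + 33794) - 7207 = 192705065 - 7207 = 192697858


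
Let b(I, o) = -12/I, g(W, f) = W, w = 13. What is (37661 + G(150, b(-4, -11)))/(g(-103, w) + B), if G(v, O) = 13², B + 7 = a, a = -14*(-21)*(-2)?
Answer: -18915/349 ≈ -54.198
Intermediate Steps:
a = -588 (a = 294*(-2) = -588)
B = -595 (B = -7 - 588 = -595)
G(v, O) = 169
(37661 + G(150, b(-4, -11)))/(g(-103, w) + B) = (37661 + 169)/(-103 - 595) = 37830/(-698) = 37830*(-1/698) = -18915/349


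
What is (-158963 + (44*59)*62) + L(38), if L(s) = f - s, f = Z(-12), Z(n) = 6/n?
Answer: 3901/2 ≈ 1950.5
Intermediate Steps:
f = -½ (f = 6/(-12) = 6*(-1/12) = -½ ≈ -0.50000)
L(s) = -½ - s
(-158963 + (44*59)*62) + L(38) = (-158963 + (44*59)*62) + (-½ - 1*38) = (-158963 + 2596*62) + (-½ - 38) = (-158963 + 160952) - 77/2 = 1989 - 77/2 = 3901/2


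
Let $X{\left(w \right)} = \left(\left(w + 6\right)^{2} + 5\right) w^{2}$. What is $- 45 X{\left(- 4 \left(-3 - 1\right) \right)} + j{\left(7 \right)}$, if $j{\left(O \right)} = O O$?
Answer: $-5633231$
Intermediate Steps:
$j{\left(O \right)} = O^{2}$
$X{\left(w \right)} = w^{2} \left(5 + \left(6 + w\right)^{2}\right)$ ($X{\left(w \right)} = \left(\left(6 + w\right)^{2} + 5\right) w^{2} = \left(5 + \left(6 + w\right)^{2}\right) w^{2} = w^{2} \left(5 + \left(6 + w\right)^{2}\right)$)
$- 45 X{\left(- 4 \left(-3 - 1\right) \right)} + j{\left(7 \right)} = - 45 \left(- 4 \left(-3 - 1\right)\right)^{2} \left(5 + \left(6 - 4 \left(-3 - 1\right)\right)^{2}\right) + 7^{2} = - 45 \left(\left(-4\right) \left(-4\right)\right)^{2} \left(5 + \left(6 - -16\right)^{2}\right) + 49 = - 45 \cdot 16^{2} \left(5 + \left(6 + 16\right)^{2}\right) + 49 = - 45 \cdot 256 \left(5 + 22^{2}\right) + 49 = - 45 \cdot 256 \left(5 + 484\right) + 49 = - 45 \cdot 256 \cdot 489 + 49 = \left(-45\right) 125184 + 49 = -5633280 + 49 = -5633231$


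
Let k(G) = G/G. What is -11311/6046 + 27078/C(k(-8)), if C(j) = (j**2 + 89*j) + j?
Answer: 162684287/550186 ≈ 295.69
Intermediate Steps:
k(G) = 1
C(j) = j**2 + 90*j
-11311/6046 + 27078/C(k(-8)) = -11311/6046 + 27078/((1*(90 + 1))) = -11311*1/6046 + 27078/((1*91)) = -11311/6046 + 27078/91 = 162684287/550186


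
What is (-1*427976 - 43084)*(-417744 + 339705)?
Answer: 36761051340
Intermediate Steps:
(-1*427976 - 43084)*(-417744 + 339705) = (-427976 - 43084)*(-78039) = -471060*(-78039) = 36761051340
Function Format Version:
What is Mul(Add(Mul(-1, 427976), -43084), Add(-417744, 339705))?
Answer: 36761051340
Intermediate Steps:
Mul(Add(Mul(-1, 427976), -43084), Add(-417744, 339705)) = Mul(Add(-427976, -43084), -78039) = Mul(-471060, -78039) = 36761051340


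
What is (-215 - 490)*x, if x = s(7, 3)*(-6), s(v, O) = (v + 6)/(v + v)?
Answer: 27495/7 ≈ 3927.9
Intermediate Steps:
s(v, O) = (6 + v)/(2*v) (s(v, O) = (6 + v)/((2*v)) = (6 + v)*(1/(2*v)) = (6 + v)/(2*v))
x = -39/7 (x = ((½)*(6 + 7)/7)*(-6) = ((½)*(⅐)*13)*(-6) = (13/14)*(-6) = -39/7 ≈ -5.5714)
(-215 - 490)*x = (-215 - 490)*(-39/7) = -705*(-39/7) = 27495/7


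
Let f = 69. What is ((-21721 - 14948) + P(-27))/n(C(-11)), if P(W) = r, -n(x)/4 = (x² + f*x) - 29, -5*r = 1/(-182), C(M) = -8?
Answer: -33368789/1881880 ≈ -17.732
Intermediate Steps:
r = 1/910 (r = -⅕/(-182) = -⅕*(-1/182) = 1/910 ≈ 0.0010989)
n(x) = 116 - 276*x - 4*x² (n(x) = -4*((x² + 69*x) - 29) = -4*(-29 + x² + 69*x) = 116 - 276*x - 4*x²)
P(W) = 1/910
((-21721 - 14948) + P(-27))/n(C(-11)) = ((-21721 - 14948) + 1/910)/(116 - 276*(-8) - 4*(-8)²) = (-36669 + 1/910)/(116 + 2208 - 4*64) = -33368789/(910*(116 + 2208 - 256)) = -33368789/910/2068 = -33368789/910*1/2068 = -33368789/1881880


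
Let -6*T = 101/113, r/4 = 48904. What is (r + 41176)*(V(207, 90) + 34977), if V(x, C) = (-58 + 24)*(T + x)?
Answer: 2243139614096/339 ≈ 6.6169e+9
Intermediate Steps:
r = 195616 (r = 4*48904 = 195616)
T = -101/678 (T = -101/(6*113) = -⅙*101/113 = -101/678 ≈ -0.14897)
V(x, C) = 1717/339 - 34*x (V(x, C) = (-58 + 24)*(-101/678 + x) = -34*(-101/678 + x) = 1717/339 - 34*x)
(r + 41176)*(V(207, 90) + 34977) = (195616 + 41176)*((1717/339 - 34*207) + 34977) = 236792*((1717/339 - 7038) + 34977) = 236792*(-2384165/339 + 34977) = 236792*(9473038/339) = 2243139614096/339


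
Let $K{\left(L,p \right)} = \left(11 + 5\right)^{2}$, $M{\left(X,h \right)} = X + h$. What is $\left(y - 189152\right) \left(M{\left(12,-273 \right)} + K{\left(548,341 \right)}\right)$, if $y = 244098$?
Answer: $-274730$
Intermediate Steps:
$K{\left(L,p \right)} = 256$ ($K{\left(L,p \right)} = 16^{2} = 256$)
$\left(y - 189152\right) \left(M{\left(12,-273 \right)} + K{\left(548,341 \right)}\right) = \left(244098 - 189152\right) \left(\left(12 - 273\right) + 256\right) = 54946 \left(-261 + 256\right) = 54946 \left(-5\right) = -274730$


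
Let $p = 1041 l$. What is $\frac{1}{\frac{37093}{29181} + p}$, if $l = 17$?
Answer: $\frac{29181}{516453250} \approx 5.6503 \cdot 10^{-5}$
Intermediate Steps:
$p = 17697$ ($p = 1041 \cdot 17 = 17697$)
$\frac{1}{\frac{37093}{29181} + p} = \frac{1}{\frac{37093}{29181} + 17697} = \frac{1}{\frac{516453250}{29181}} = \frac{29181}{516453250}$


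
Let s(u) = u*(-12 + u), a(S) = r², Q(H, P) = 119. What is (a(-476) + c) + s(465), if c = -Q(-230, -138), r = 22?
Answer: 211010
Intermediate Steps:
a(S) = 484 (a(S) = 22² = 484)
c = -119 (c = -1*119 = -119)
(a(-476) + c) + s(465) = (484 - 119) + 465*(-12 + 465) = 365 + 465*453 = 365 + 210645 = 211010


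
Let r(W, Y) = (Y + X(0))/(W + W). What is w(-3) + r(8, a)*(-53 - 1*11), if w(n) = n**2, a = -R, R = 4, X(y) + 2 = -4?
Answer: 49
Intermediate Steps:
X(y) = -6 (X(y) = -2 - 4 = -6)
a = -4 (a = -1*4 = -4)
r(W, Y) = (-6 + Y)/(2*W) (r(W, Y) = (Y - 6)/(W + W) = (-6 + Y)/((2*W)) = (-6 + Y)*(1/(2*W)) = (-6 + Y)/(2*W))
w(-3) + r(8, a)*(-53 - 1*11) = (-3)**2 + ((1/2)*(-6 - 4)/8)*(-53 - 1*11) = 9 + ((1/2)*(1/8)*(-10))*(-53 - 11) = 9 - 5/8*(-64) = 9 + 40 = 49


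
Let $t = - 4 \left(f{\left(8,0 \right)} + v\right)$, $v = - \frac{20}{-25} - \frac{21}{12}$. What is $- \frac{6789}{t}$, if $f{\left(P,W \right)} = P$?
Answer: $\frac{11315}{47} \approx 240.74$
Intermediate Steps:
$v = - \frac{19}{20}$ ($v = \left(-20\right) \left(- \frac{1}{25}\right) - \frac{7}{4} = \frac{4}{5} - \frac{7}{4} = - \frac{19}{20} \approx -0.95$)
$t = - \frac{141}{5}$ ($t = - 4 \left(8 - \frac{19}{20}\right) = \left(-4\right) \frac{141}{20} = - \frac{141}{5} \approx -28.2$)
$- \frac{6789}{t} = - \frac{6789}{- \frac{141}{5}} = \left(-6789\right) \left(- \frac{5}{141}\right) = \frac{11315}{47}$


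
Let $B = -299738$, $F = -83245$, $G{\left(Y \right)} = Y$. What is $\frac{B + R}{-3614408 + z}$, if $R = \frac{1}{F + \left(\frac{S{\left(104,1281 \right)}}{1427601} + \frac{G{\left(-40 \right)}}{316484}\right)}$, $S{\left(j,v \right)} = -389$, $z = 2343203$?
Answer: $\frac{57517830411935707817}{243936216315163211580} \approx 0.23579$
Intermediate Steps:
$R = - \frac{2305167729}{191893688520076}$ ($R = \frac{1}{-83245 - \left(\frac{10}{79121} + \frac{389}{1427601}\right)} = \frac{1}{-83245 - \frac{919471}{2305167729}} = \frac{1}{- \frac{191893688520076}{2305167729}} = - \frac{2305167729}{191893688520076} \approx -1.2013 \cdot 10^{-5}$)
$\frac{B + R}{-3614408 + z} = \frac{-299738 - \frac{2305167729}{191893688520076}}{-3614408 + 2343203} = - \frac{57517830411935707817}{191893688520076 \left(-1271205\right)} = \left(- \frac{57517830411935707817}{191893688520076}\right) \left(- \frac{1}{1271205}\right) = \frac{57517830411935707817}{243936216315163211580}$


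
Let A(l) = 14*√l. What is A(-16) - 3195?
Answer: -3195 + 56*I ≈ -3195.0 + 56.0*I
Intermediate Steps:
A(-16) - 3195 = 14*√(-16) - 3195 = 14*(4*I) - 3195 = 56*I - 3195 = -3195 + 56*I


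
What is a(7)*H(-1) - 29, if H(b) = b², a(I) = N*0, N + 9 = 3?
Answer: -29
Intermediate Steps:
N = -6 (N = -9 + 3 = -6)
a(I) = 0 (a(I) = -6*0 = 0)
a(7)*H(-1) - 29 = 0*(-1)² - 29 = 0*1 - 29 = 0 - 29 = -29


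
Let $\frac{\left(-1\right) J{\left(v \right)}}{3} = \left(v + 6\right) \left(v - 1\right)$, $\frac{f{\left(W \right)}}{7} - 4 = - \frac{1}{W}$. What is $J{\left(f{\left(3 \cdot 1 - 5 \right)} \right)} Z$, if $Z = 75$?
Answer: $- \frac{1029375}{4} \approx -2.5734 \cdot 10^{5}$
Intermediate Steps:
$f{\left(W \right)} = 28 - \frac{7}{W}$ ($f{\left(W \right)} = 28 + 7 \left(- \frac{1}{W}\right) = 28 - \frac{7}{W}$)
$J{\left(v \right)} = - 3 \left(-1 + v\right) \left(6 + v\right)$ ($J{\left(v \right)} = - 3 \left(v + 6\right) \left(v - 1\right) = - 3 \left(6 + v\right) \left(-1 + v\right) = - 3 \left(-1 + v\right) \left(6 + v\right)$)
$J{\left(f{\left(3 \cdot 1 - 5 \right)} \right)} Z = \left(18 - 15 \left(28 - \frac{7}{3 \cdot 1 - 5}\right) - 3 \left(28 - \frac{7}{3 \cdot 1 - 5}\right)^{2}\right) 75 = \left(18 - 15 \left(28 - \frac{7}{3 - 5}\right) - 3 \left(28 - \frac{7}{3 - 5}\right)^{2}\right) 75 = \left(18 - 15 \left(28 - \frac{7}{-2}\right) - 3 \left(28 - \frac{7}{-2}\right)^{2}\right) 75 = \left(18 - 15 \left(28 - - \frac{7}{2}\right) - 3 \left(28 - - \frac{7}{2}\right)^{2}\right) 75 = \left(18 - 15 \left(28 + \frac{7}{2}\right) - 3 \left(28 + \frac{7}{2}\right)^{2}\right) 75 = \left(18 - \frac{945}{2} - 3 \left(\frac{63}{2}\right)^{2}\right) 75 = \left(18 - \frac{945}{2} - \frac{11907}{4}\right) 75 = \left(- \frac{13725}{4}\right) 75 = - \frac{1029375}{4}$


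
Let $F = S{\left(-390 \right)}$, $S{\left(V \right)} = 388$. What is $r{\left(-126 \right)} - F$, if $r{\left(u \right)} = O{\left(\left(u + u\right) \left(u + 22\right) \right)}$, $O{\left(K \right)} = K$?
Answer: $25820$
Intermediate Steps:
$F = 388$
$r{\left(u \right)} = 2 u \left(22 + u\right)$ ($r{\left(u \right)} = \left(u + u\right) \left(u + 22\right) = 2 u \left(22 + u\right)$)
$r{\left(-126 \right)} - F = 2 \left(-126\right) \left(22 - 126\right) - 388 = 2 \left(-126\right) \left(-104\right) - 388 = 26208 - 388 = 25820$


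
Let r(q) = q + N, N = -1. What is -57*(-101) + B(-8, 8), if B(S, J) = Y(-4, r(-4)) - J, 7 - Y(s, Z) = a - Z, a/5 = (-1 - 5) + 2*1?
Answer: 5771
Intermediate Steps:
a = -20 (a = 5*((-1 - 5) + 2*1) = 5*(-6 + 2) = 5*(-4) = -20)
r(q) = -1 + q (r(q) = q - 1 = -1 + q)
Y(s, Z) = 27 + Z (Y(s, Z) = 7 - (-20 - Z) = 7 + (20 + Z) = 27 + Z)
B(S, J) = 22 - J (B(S, J) = (27 + (-1 - 4)) - J = (27 - 5) - J = 22 - J)
-57*(-101) + B(-8, 8) = -57*(-101) + (22 - 1*8) = 5757 + (22 - 8) = 5757 + 14 = 5771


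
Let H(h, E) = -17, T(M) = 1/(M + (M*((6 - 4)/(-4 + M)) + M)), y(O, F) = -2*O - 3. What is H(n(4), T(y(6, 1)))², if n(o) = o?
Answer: 289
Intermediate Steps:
y(O, F) = -3 - 2*O
T(M) = 1/(2*M + 2*M/(-4 + M)) (T(M) = 1/(M + (M*(2/(-4 + M)) + M)) = 1/(M + (2*M/(-4 + M) + M)) = 1/(M + (M + 2*M/(-4 + M))) = 1/(2*M + 2*M/(-4 + M)))
H(n(4), T(y(6, 1)))² = (-17)² = 289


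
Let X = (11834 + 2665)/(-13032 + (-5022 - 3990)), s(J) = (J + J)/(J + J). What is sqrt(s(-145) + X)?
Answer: sqrt(4620055)/3674 ≈ 0.58504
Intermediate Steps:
s(J) = 1 (s(J) = (2*J)/((2*J)) = (2*J)*(1/(2*J)) = 1)
X = -4833/7348 (X = 14499/(-13032 - 9012) = 14499/(-22044) = 14499*(-1/22044) = -4833/7348 ≈ -0.65773)
sqrt(s(-145) + X) = sqrt(1 - 4833/7348) = sqrt(2515/7348) = sqrt(4620055)/3674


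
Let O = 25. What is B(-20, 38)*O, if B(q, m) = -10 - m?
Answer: -1200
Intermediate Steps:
B(-20, 38)*O = (-10 - 1*38)*25 = (-10 - 38)*25 = -48*25 = -1200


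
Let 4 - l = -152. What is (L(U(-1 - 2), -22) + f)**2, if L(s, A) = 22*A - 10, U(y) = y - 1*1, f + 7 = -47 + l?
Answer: 153664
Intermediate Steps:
l = 156 (l = 4 - 1*(-152) = 4 + 152 = 156)
f = 102 (f = -7 + (-47 + 156) = -7 + 109 = 102)
U(y) = -1 + y (U(y) = y - 1 = -1 + y)
L(s, A) = -10 + 22*A
(L(U(-1 - 2), -22) + f)**2 = ((-10 + 22*(-22)) + 102)**2 = ((-10 - 484) + 102)**2 = (-494 + 102)**2 = (-392)**2 = 153664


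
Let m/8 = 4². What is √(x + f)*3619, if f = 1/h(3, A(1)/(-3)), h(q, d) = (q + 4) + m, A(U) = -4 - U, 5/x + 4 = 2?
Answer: 3619*I*√20190/90 ≈ 5713.7*I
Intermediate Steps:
x = -5/2 (x = 5/(-4 + 2) = 5/(-2) = 5*(-½) = -5/2 ≈ -2.5000)
m = 128 (m = 8*4² = 8*16 = 128)
h(q, d) = 132 + q (h(q, d) = (q + 4) + 128 = (4 + q) + 128 = 132 + q)
f = 1/135 (f = 1/(132 + 3) = 1/135 ≈ 0.0074074)
√(x + f)*3619 = √(-5/2 + 1/135)*3619 = √(-673/270)*3619 = (I*√20190/90)*3619 = 3619*I*√20190/90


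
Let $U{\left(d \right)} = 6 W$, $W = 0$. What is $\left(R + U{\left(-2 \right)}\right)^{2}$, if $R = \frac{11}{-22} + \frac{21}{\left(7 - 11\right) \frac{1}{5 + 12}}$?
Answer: $\frac{128881}{16} \approx 8055.1$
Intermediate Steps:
$U{\left(d \right)} = 0$ ($U{\left(d \right)} = 6 \cdot 0 = 0$)
$R = - \frac{359}{4}$ ($R = 11 \left(- \frac{1}{22}\right) + \frac{21}{\left(-4\right) \frac{1}{17}} = - \frac{1}{2} + \frac{21}{\left(-4\right) \frac{1}{17}} = - \frac{1}{2} + \frac{21}{- \frac{4}{17}} = - \frac{1}{2} + 21 \left(- \frac{17}{4}\right) = - \frac{1}{2} - \frac{357}{4} = - \frac{359}{4} \approx -89.75$)
$\left(R + U{\left(-2 \right)}\right)^{2} = \left(- \frac{359}{4} + 0\right)^{2} = \left(- \frac{359}{4}\right)^{2} = \frac{128881}{16}$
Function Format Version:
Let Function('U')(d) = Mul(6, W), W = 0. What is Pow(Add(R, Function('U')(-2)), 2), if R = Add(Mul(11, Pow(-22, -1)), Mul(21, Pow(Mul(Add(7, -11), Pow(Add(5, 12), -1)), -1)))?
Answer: Rational(128881, 16) ≈ 8055.1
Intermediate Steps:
Function('U')(d) = 0 (Function('U')(d) = Mul(6, 0) = 0)
R = Rational(-359, 4) (R = Add(Mul(11, Rational(-1, 22)), Mul(21, Pow(Mul(-4, Pow(17, -1)), -1))) = Add(Rational(-1, 2), Mul(21, Pow(Mul(-4, Rational(1, 17)), -1))) = Add(Rational(-1, 2), Mul(21, Pow(Rational(-4, 17), -1))) = Add(Rational(-1, 2), Mul(21, Rational(-17, 4))) = Add(Rational(-1, 2), Rational(-357, 4)) = Rational(-359, 4) ≈ -89.750)
Pow(Add(R, Function('U')(-2)), 2) = Pow(Add(Rational(-359, 4), 0), 2) = Pow(Rational(-359, 4), 2) = Rational(128881, 16)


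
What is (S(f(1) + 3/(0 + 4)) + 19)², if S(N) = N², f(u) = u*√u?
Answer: 124609/256 ≈ 486.75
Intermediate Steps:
f(u) = u^(3/2)
(S(f(1) + 3/(0 + 4)) + 19)² = ((1^(3/2) + 3/(0 + 4))² + 19)² = ((1 + 3/4)² + 19)² = ((1 + 3*(¼))² + 19)² = ((1 + ¾)² + 19)² = ((7/4)² + 19)² = (49/16 + 19)² = (353/16)² = 124609/256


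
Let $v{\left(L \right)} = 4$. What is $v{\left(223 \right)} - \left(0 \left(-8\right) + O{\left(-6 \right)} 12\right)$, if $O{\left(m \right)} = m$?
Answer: $76$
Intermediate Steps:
$v{\left(223 \right)} - \left(0 \left(-8\right) + O{\left(-6 \right)} 12\right) = 4 - \left(0 \left(-8\right) - 72\right) = 4 - \left(0 - 72\right) = 4 - -72 = 4 + 72 = 76$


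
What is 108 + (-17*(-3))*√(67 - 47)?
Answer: 108 + 102*√5 ≈ 336.08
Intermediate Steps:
108 + (-17*(-3))*√(67 - 47) = 108 + 51*√20 = 108 + 51*(2*√5) = 108 + 102*√5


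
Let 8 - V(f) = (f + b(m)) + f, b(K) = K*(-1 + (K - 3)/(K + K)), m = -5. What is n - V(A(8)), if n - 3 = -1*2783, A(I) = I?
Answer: -2771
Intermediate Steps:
b(K) = K*(-1 + (-3 + K)/(2*K)) (b(K) = K*(-1 + (-3 + K)/((2*K))) = K*(-1 + (-3 + K)*(1/(2*K))) = K*(-1 + (-3 + K)/(2*K)))
V(f) = 7 - 2*f (V(f) = 8 - ((f + (-3/2 - 1/2*(-5))) + f) = 8 - ((f + (-3/2 + 5/2)) + f) = 8 - ((f + 1) + f) = 8 - ((1 + f) + f) = 8 - (1 + 2*f) = 8 + (-1 - 2*f) = 7 - 2*f)
n = -2780 (n = 3 - 1*2783 = 3 - 2783 = -2780)
n - V(A(8)) = -2780 - (7 - 2*8) = -2780 - (7 - 16) = -2780 - 1*(-9) = -2780 + 9 = -2771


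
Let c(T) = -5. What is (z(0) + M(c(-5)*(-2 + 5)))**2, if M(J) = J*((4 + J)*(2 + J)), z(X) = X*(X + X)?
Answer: 4601025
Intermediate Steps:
z(X) = 2*X**2 (z(X) = X*(2*X) = 2*X**2)
M(J) = J*(2 + J)*(4 + J) (M(J) = J*((2 + J)*(4 + J)) = J*(2 + J)*(4 + J))
(z(0) + M(c(-5)*(-2 + 5)))**2 = (2*0**2 + (-5*(-2 + 5))*(8 + (-5*(-2 + 5))**2 + 6*(-5*(-2 + 5))))**2 = (2*0 + (-5*3)*(8 + (-5*3)**2 + 6*(-5*3)))**2 = (0 - 15*(8 + (-15)**2 + 6*(-15)))**2 = (0 - 15*(8 + 225 - 90))**2 = (0 - 15*143)**2 = (0 - 2145)**2 = (-2145)**2 = 4601025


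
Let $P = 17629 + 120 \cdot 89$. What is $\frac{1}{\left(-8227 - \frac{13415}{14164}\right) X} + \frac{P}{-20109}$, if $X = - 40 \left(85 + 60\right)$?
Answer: $- \frac{531529563298909}{377566432847350} \approx -1.4078$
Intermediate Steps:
$P = 28309$ ($P = 17629 + 10680 = 28309$)
$X = -5800$ ($X = \left(-40\right) 145 = -5800$)
$\frac{1}{\left(-8227 - \frac{13415}{14164}\right) X} + \frac{P}{-20109} = \frac{1}{\left(-8227 - \frac{13415}{14164}\right) \left(-5800\right)} + \frac{28309}{-20109} = \frac{1}{-8227 - \frac{13415}{14164}} \left(- \frac{1}{5800}\right) + 28309 \left(- \frac{1}{20109}\right) = \frac{1}{-8227 - \frac{13415}{14164}} \left(- \frac{1}{5800}\right) - \frac{28309}{20109} = \frac{1}{- \frac{116540643}{14164}} \left(- \frac{1}{5800}\right) - \frac{28309}{20109} = \left(- \frac{14164}{116540643}\right) \left(- \frac{1}{5800}\right) - \frac{28309}{20109} = \frac{3541}{168983932350} - \frac{28309}{20109} = - \frac{531529563298909}{377566432847350}$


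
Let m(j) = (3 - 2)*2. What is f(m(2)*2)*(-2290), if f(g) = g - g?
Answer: 0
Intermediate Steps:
m(j) = 2 (m(j) = 1*2 = 2)
f(g) = 0
f(m(2)*2)*(-2290) = 0*(-2290) = 0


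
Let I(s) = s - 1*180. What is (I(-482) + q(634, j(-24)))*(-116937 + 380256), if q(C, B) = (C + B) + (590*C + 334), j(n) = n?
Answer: 98571361098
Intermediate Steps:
I(s) = -180 + s (I(s) = s - 180 = -180 + s)
q(C, B) = 334 + B + 591*C (q(C, B) = (B + C) + (334 + 590*C) = 334 + B + 591*C)
(I(-482) + q(634, j(-24)))*(-116937 + 380256) = ((-180 - 482) + (334 - 24 + 591*634))*(-116937 + 380256) = (-662 + (334 - 24 + 374694))*263319 = (-662 + 375004)*263319 = 374342*263319 = 98571361098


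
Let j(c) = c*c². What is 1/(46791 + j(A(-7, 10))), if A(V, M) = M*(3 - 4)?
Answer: 1/45791 ≈ 2.1838e-5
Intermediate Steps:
A(V, M) = -M (A(V, M) = M*(-1) = -M)
j(c) = c³
1/(46791 + j(A(-7, 10))) = 1/(46791 + (-1*10)³) = 1/(46791 + (-10)³) = 1/(46791 - 1000) = 1/45791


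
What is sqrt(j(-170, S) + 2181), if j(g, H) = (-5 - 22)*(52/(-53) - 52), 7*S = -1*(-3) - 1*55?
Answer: sqrt(10144677)/53 ≈ 60.096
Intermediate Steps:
S = -52/7 (S = (-1*(-3) - 1*55)/7 = (3 - 55)/7 = (1/7)*(-52) = -52/7 ≈ -7.4286)
j(g, H) = 75816/53 (j(g, H) = -27*(52*(-1/53) - 52) = -27*(-52/53 - 52) = -27*(-2808/53) = 75816/53)
sqrt(j(-170, S) + 2181) = sqrt(75816/53 + 2181) = sqrt(191409/53) = sqrt(10144677)/53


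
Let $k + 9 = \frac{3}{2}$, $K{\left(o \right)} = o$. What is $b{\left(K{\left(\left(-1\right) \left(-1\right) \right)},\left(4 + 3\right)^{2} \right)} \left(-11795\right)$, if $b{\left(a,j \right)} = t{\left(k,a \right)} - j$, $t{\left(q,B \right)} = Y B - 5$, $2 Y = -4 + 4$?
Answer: $636930$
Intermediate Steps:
$Y = 0$ ($Y = \frac{-4 + 4}{2} = \frac{1}{2} \cdot 0 = 0$)
$k = - \frac{15}{2}$ ($k = -9 + \frac{3}{2} = - \frac{15}{2} \approx -7.5$)
$t{\left(q,B \right)} = -5$ ($t{\left(q,B \right)} = 0 B - 5 = 0 - 5 = -5$)
$b{\left(a,j \right)} = -5 - j$
$b{\left(K{\left(\left(-1\right) \left(-1\right) \right)},\left(4 + 3\right)^{2} \right)} \left(-11795\right) = \left(-5 - \left(4 + 3\right)^{2}\right) \left(-11795\right) = \left(-5 - 7^{2}\right) \left(-11795\right) = \left(-5 - 49\right) \left(-11795\right) = \left(-54\right) \left(-11795\right) = 636930$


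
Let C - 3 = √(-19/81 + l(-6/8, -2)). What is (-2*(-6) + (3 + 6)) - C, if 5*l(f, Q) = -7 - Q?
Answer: 18 - 10*I/9 ≈ 18.0 - 1.1111*I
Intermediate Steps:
l(f, Q) = -7/5 - Q/5 (l(f, Q) = (-7 - Q)/5 = -7/5 - Q/5)
C = 3 + 10*I/9 (C = 3 + √(-19/81 + (-7/5 - ⅕*(-2))) = 3 + √(-19*1/81 + (-7/5 + ⅖)) = 3 + √(-19/81 - 1) = 3 + √(-100/81) = 3 + 10*I/9 ≈ 3.0 + 1.1111*I)
(-2*(-6) + (3 + 6)) - C = (-2*(-6) + (3 + 6)) - (3 + 10*I/9) = (12 + 9) + (-3 - 10*I/9) = 21 + (-3 - 10*I/9) = 18 - 10*I/9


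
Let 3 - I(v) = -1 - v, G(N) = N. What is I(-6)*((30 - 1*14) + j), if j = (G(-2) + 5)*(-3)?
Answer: -14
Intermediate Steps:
I(v) = 4 + v (I(v) = 3 - (-1 - v) = 3 + (1 + v) = 4 + v)
j = -9 (j = (-2 + 5)*(-3) = 3*(-3) = -9)
I(-6)*((30 - 1*14) + j) = (4 - 6)*((30 - 1*14) - 9) = -2*((30 - 14) - 9) = -2*(16 - 9) = -2*7 = -14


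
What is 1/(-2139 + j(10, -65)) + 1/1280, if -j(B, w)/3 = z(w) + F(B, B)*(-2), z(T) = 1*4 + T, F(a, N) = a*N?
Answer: 19/433920 ≈ 4.3787e-5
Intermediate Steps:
F(a, N) = N*a
z(T) = 4 + T
j(B, w) = -12 - 3*w + 6*B**2 (j(B, w) = -3*((4 + w) + (B*B)*(-2)) = -3*((4 + w) + B**2*(-2)) = -3*((4 + w) - 2*B**2) = -3*(4 + w - 2*B**2) = -12 - 3*w + 6*B**2)
1/(-2139 + j(10, -65)) + 1/1280 = 1/(-2139 + (-12 - 3*(-65) + 6*10**2)) + 1/1280 = 1/(-2139 + (-12 + 195 + 6*100)) + 1/1280 = 1/(-2139 + (-12 + 195 + 600)) + 1/1280 = 1/(-2139 + 783) + 1/1280 = 1/(-1356) + 1/1280 = -1/1356 + 1/1280 = 19/433920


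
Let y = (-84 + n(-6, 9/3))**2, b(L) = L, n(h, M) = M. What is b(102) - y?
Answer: -6459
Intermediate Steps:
y = 6561 (y = (-84 + 9/3)**2 = (-84 + 9*(1/3))**2 = (-84 + 3)**2 = (-81)**2 = 6561)
b(102) - y = 102 - 1*6561 = 102 - 6561 = -6459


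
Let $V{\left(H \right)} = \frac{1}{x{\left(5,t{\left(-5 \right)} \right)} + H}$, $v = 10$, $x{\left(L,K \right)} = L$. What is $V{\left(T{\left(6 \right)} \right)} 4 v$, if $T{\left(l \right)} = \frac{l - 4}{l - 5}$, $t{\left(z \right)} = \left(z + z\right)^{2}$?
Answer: $\frac{40}{7} \approx 5.7143$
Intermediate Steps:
$t{\left(z \right)} = 4 z^{2}$ ($t{\left(z \right)} = \left(2 z\right)^{2} = 4 z^{2}$)
$T{\left(l \right)} = \frac{-4 + l}{-5 + l}$
$V{\left(H \right)} = \frac{1}{5 + H}$
$V{\left(T{\left(6 \right)} \right)} 4 v = \frac{1}{5 + \frac{-4 + 6}{-5 + 6}} \cdot 4 \cdot 10 = \frac{1}{5 + 1^{-1} \cdot 2} \cdot 4 \cdot 10 = \frac{1}{5 + 1 \cdot 2} \cdot 4 \cdot 10 = \frac{1}{5 + 2} \cdot 4 \cdot 10 = \frac{1}{7} \cdot 4 \cdot 10 = \frac{4}{7} \cdot 10 = \frac{40}{7}$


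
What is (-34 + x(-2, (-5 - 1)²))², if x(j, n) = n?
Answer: 4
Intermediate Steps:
(-34 + x(-2, (-5 - 1)²))² = (-34 + (-5 - 1)²)² = (-34 + (-6)²)² = (-34 + 36)² = 2² = 4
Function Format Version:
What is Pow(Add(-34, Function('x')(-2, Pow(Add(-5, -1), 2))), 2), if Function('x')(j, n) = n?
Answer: 4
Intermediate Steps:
Pow(Add(-34, Function('x')(-2, Pow(Add(-5, -1), 2))), 2) = Pow(Add(-34, Pow(Add(-5, -1), 2)), 2) = Pow(Add(-34, Pow(-6, 2)), 2) = Pow(Add(-34, 36), 2) = Pow(2, 2) = 4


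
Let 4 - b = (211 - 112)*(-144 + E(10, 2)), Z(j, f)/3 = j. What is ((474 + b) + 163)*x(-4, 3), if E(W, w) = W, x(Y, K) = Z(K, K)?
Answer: 125163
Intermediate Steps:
Z(j, f) = 3*j
x(Y, K) = 3*K
b = 13270 (b = 4 - (211 - 112)*(-144 + 10) = 4 - 99*(-134) = 4 - 1*(-13266) = 4 + 13266 = 13270)
((474 + b) + 163)*x(-4, 3) = ((474 + 13270) + 163)*(3*3) = (13744 + 163)*9 = 13907*9 = 125163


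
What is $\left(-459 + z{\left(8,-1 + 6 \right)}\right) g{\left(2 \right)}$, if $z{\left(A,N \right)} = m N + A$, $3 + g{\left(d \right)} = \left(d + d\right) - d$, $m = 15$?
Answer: $376$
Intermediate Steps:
$g{\left(d \right)} = -3 + d$ ($g{\left(d \right)} = -3 + \left(\left(d + d\right) - d\right) = -3 + \left(2 d - d\right) = -3 + d$)
$z{\left(A,N \right)} = A + 15 N$ ($z{\left(A,N \right)} = 15 N + A = A + 15 N$)
$\left(-459 + z{\left(8,-1 + 6 \right)}\right) g{\left(2 \right)} = \left(-459 + \left(8 + 15 \left(-1 + 6\right)\right)\right) \left(-3 + 2\right) = \left(-459 + \left(8 + 15 \cdot 5\right)\right) \left(-1\right) = \left(-459 + \left(8 + 75\right)\right) \left(-1\right) = \left(-459 + 83\right) \left(-1\right) = \left(-376\right) \left(-1\right) = 376$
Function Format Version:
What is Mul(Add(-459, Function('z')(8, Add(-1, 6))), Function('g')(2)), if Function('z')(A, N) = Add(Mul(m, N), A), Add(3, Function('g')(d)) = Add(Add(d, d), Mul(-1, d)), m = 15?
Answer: 376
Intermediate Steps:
Function('g')(d) = Add(-3, d) (Function('g')(d) = Add(-3, Add(Add(d, d), Mul(-1, d))) = Add(-3, Add(Mul(2, d), Mul(-1, d))) = Add(-3, d))
Function('z')(A, N) = Add(A, Mul(15, N)) (Function('z')(A, N) = Add(Mul(15, N), A) = Add(A, Mul(15, N)))
Mul(Add(-459, Function('z')(8, Add(-1, 6))), Function('g')(2)) = Mul(Add(-459, Add(8, Mul(15, Add(-1, 6)))), Add(-3, 2)) = Mul(Add(-459, Add(8, Mul(15, 5))), -1) = Mul(Add(-459, Add(8, 75)), -1) = Mul(Add(-459, 83), -1) = Mul(-376, -1) = 376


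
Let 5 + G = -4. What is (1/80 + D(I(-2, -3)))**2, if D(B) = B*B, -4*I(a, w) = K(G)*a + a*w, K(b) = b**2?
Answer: 14806265761/6400 ≈ 2.3135e+6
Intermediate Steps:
G = -9 (G = -5 - 4 = -9)
I(a, w) = -81*a/4 - a*w/4 (I(a, w) = -((-9)**2*a + a*w)/4 = -(81*a + a*w)/4 = -81*a/4 - a*w/4)
D(B) = B**2
(1/80 + D(I(-2, -3)))**2 = (1/80 + (-1/4*(-2)*(81 - 3))**2)**2 = (1/80 + (-1/4*(-2)*78)**2)**2 = (1/80 + 39**2)**2 = (1/80 + 1521)**2 = (121681/80)**2 = 14806265761/6400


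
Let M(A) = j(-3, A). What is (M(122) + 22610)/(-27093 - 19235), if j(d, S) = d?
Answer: -22607/46328 ≈ -0.48798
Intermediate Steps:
M(A) = -3
(M(122) + 22610)/(-27093 - 19235) = (-3 + 22610)/(-27093 - 19235) = 22607/(-46328) = 22607*(-1/46328) = -22607/46328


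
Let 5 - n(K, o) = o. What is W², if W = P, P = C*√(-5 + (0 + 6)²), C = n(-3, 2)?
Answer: 279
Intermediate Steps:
n(K, o) = 5 - o
C = 3 (C = 5 - 1*2 = 5 - 2 = 3)
P = 3*√31 (P = 3*√(-5 + (0 + 6)²) = 3*√(-5 + 6²) = 3*√(-5 + 36) = 3*√31 ≈ 16.703)
W = 3*√31 ≈ 16.703
W² = (3*√31)² = 279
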